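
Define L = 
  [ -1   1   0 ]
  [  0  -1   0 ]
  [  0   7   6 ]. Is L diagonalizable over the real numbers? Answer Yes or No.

No

Characteristic polynomial: p(λ) = λ^3 - 4λ^2 - 11λ - 6 = (λ - 6)(λ + 1)^2.
λ = -1 has algebraic multiplicity 2; rank(L + 1I) = 2, so geometric multiplicity = 1.
Geometric multiplicity < algebraic multiplicity, so L is not diagonalizable.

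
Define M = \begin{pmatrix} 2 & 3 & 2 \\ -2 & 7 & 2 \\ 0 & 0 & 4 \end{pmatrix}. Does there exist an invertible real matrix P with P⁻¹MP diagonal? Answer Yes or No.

Characteristic polynomial: p(λ) = λ^3 - 13λ^2 + 56λ - 80 = (λ - 5)(λ - 4)^2.
λ = 4 has algebraic multiplicity 2; rank(M − 4I) = 1, so geometric multiplicity = 2.
Every eigenvalue has geometric = algebraic multiplicity, so M is diagonalizable.

Yes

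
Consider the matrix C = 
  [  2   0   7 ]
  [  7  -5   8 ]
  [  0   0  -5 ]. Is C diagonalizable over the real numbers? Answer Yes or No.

No

Characteristic polynomial: p(t) = t^3 + 8t^2 + 5t - 50 = (t - 2)(t + 5)^2.
t = -5 has algebraic multiplicity 2; rank(C + 5I) = 2, so geometric multiplicity = 1.
Geometric multiplicity < algebraic multiplicity, so C is not diagonalizable.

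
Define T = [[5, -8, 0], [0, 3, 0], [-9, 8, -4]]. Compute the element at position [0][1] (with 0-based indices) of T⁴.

-2176

Characteristic polynomial: λ^3 - 4λ^2 - 17λ + 60 = (λ - 5)(λ - 3)(λ + 4), so the eigenvalues are -4, 3, 5.
λ=5: eigenvector (1, 0, -1).
λ=3: eigenvector (4, 1, -4).
λ=-4: eigenvector (0, 0, 1).
P = [[1, 4, 0], [0, 1, 0], [-1, -4, 1]], D = diag(5, 3, -4), P⁻¹ = [[1, -4, 0], [0, 1, 0], [1, 0, 1]].
T⁴ = P·diag(625, 81, 256)·P⁻¹ = [[625, -2176, 0], [0, 81, 0], [-369, 2176, 256]].
The requested entry is -2176.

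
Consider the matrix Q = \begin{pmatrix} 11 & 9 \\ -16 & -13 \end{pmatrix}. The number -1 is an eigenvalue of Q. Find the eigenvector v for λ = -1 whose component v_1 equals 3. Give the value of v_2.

-4

Q + 1I = [[12, 9], [-16, -12]].
Solving (Q + 1I)v = 0 gives the eigenspace spanned by (3, -4).
With v_1 = 3, v = (3, -4), so v_2 = -4.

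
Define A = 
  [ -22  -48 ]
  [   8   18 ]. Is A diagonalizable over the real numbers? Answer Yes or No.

Characteristic polynomial: p(λ) = λ^2 + 4λ - 12 = (λ - 2)(λ + 6).
All 2 eigenvalues are distinct, so A is diagonalizable.

Yes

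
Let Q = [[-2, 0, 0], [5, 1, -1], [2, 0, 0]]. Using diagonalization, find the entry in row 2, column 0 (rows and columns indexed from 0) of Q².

-4

Characteristic polynomial: t^3 + t^2 - 2t = t(t - 1)(t + 2), so the eigenvalues are -2, 0, 1.
t=-2: eigenvector (1, -2, -1).
t=1: eigenvector (0, 1, 0).
t=0: eigenvector (0, 1, 1).
P = [[1, 0, 0], [-2, 1, 1], [-1, 0, 1]], D = diag(-2, 1, 0), P⁻¹ = [[1, 0, 0], [1, 1, -1], [1, 0, 1]].
Q² = P·diag(4, 1, 0)·P⁻¹ = [[4, 0, 0], [-7, 1, -1], [-4, 0, 0]].
The requested entry is -4.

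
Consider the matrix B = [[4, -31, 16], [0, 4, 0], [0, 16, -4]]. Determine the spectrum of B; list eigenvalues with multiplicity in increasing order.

-4, 4, 4

Characteristic polynomial: p(t) = t^3 - 4t^2 - 16t + 64 = (t - 4)^2(t + 4).
Roots (with multiplicity): -4, 4, 4.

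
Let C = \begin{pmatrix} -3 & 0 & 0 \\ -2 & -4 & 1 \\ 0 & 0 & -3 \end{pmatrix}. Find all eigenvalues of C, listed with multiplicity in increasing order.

-4, -3, -3

Characteristic polynomial: p(μ) = μ^3 + 10μ^2 + 33μ + 36 = (μ + 3)^2(μ + 4).
Roots (with multiplicity): -4, -3, -3.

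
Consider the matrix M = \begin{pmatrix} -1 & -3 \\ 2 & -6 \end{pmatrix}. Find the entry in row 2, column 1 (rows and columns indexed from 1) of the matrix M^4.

Characteristic polynomial: t^2 + 7t + 12 = (t + 3)(t + 4), so the eigenvalues are -4, -3.
t=-3: eigenvector (3, 2).
t=-4: eigenvector (1, 1).
P = [[3, 1], [2, 1]], D = diag(-3, -4), P⁻¹ = [[1, -1], [-2, 3]].
M⁴ = P·diag(81, 256)·P⁻¹ = [[-269, 525], [-350, 606]].
The requested entry is -350.

-350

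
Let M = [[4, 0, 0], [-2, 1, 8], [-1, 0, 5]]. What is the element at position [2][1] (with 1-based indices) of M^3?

Characteristic polynomial: r^3 - 10r^2 + 29r - 20 = (r - 5)(r - 4)(r - 1), so the eigenvalues are 1, 4, 5.
r=4: eigenvector (1, 2, 1).
r=1: eigenvector (0, 1, 0).
r=5: eigenvector (0, 2, 1).
P = [[1, 0, 0], [2, 1, 2], [1, 0, 1]], D = diag(4, 1, 5), P⁻¹ = [[1, 0, 0], [0, 1, -2], [-1, 0, 1]].
M³ = P·diag(64, 1, 125)·P⁻¹ = [[64, 0, 0], [-122, 1, 248], [-61, 0, 125]].
The requested entry is -122.

-122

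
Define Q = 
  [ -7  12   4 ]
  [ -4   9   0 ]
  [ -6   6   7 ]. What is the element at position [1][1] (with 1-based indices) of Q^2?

-23

Characteristic polynomial: μ^3 - 9μ^2 + 23μ - 15 = (μ - 5)(μ - 3)(μ - 1), so the eigenvalues are 1, 3, 5.
μ=5: eigenvector (1, 1, 0).
μ=1: eigenvector (-2, -1, -1).
μ=3: eigenvector (6, 4, 3).
P = [[1, -2, 6], [1, -1, 4], [0, -1, 3]], D = diag(5, 1, 3), P⁻¹ = [[1, 0, -2], [-3, 3, 2], [-1, 1, 1]].
Q² = P·diag(25, 1, 9)·P⁻¹ = [[-23, 48, 0], [-8, 33, -16], [-24, 24, 25]].
The requested entry is -23.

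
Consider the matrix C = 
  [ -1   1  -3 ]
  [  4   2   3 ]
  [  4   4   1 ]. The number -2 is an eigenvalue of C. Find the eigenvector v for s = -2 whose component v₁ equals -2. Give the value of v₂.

C + 2I = [[1, 1, -3], [4, 4, 3], [4, 4, 3]].
Solving (C + 2I)v = 0 gives the eigenspace spanned by (-2, 2, 0).
With v₁ = -2, v = (-2, 2, 0), so v₂ = 2.

2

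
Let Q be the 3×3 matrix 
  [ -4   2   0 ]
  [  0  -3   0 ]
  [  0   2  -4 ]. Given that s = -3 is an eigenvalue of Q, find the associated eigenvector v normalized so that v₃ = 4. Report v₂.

Q + 3I = [[-1, 2, 0], [0, 0, 0], [0, 2, -1]].
Solving (Q + 3I)v = 0 gives the eigenspace spanned by (4, 2, 4).
With v₃ = 4, v = (4, 2, 4), so v₂ = 2.

2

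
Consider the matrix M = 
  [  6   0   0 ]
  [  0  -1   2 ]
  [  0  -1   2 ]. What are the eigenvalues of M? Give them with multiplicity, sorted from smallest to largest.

0, 1, 6

Characteristic polynomial: p(t) = t^3 - 7t^2 + 6t = t(t - 6)(t - 1).
Roots (with multiplicity): 0, 1, 6.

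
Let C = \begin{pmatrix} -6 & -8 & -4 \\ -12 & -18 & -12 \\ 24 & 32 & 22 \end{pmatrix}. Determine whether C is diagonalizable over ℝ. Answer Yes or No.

Yes

Characteristic polynomial: p(μ) = μ^3 + 2μ^2 - 36μ - 72 = (μ - 6)(μ + 2)(μ + 6).
All 3 eigenvalues are distinct, so C is diagonalizable.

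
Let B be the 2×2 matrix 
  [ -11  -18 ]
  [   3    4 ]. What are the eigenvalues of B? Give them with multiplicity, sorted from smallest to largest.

-5, -2

Characteristic polynomial: p(μ) = μ^2 + 7μ + 10 = (μ + 2)(μ + 5).
Roots (with multiplicity): -5, -2.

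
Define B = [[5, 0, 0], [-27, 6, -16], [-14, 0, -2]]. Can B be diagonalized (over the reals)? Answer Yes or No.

Yes

Characteristic polynomial: p(s) = s^3 - 9s^2 + 8s + 60 = (s - 6)(s - 5)(s + 2).
All 3 eigenvalues are distinct, so B is diagonalizable.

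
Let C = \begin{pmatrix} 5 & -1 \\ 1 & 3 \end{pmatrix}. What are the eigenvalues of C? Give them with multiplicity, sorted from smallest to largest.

4, 4

Characteristic polynomial: p(t) = t^2 - 8t + 16 = (t - 4)^2.
Roots (with multiplicity): 4, 4.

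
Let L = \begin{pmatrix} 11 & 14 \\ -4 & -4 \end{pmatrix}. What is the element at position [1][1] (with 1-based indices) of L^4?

Characteristic polynomial: μ^2 - 7μ + 12 = (μ - 4)(μ - 3), so the eigenvalues are 3, 4.
μ=3: eigenvector (-7, 4).
μ=4: eigenvector (-2, 1).
P = [[-7, -2], [4, 1]], D = diag(3, 4), P⁻¹ = [[1, 2], [-4, -7]].
L⁴ = P·diag(81, 256)·P⁻¹ = [[1481, 2450], [-700, -1144]].
The requested entry is 1481.

1481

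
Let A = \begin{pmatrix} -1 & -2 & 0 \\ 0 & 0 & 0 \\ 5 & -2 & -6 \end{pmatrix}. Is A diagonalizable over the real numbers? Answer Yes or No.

Yes

Characteristic polynomial: p(t) = t^3 + 7t^2 + 6t = t(t + 1)(t + 6).
All 3 eigenvalues are distinct, so A is diagonalizable.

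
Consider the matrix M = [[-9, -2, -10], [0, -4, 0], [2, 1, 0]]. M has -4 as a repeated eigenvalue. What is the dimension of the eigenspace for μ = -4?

M + 4I = [[-5, -2, -10], [0, 0, 0], [2, 1, 4]].
This matrix has rank 2, so its null space has dimension 3 − 2 = 1.

1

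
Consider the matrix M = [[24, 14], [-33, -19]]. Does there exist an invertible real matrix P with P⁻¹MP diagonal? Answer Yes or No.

Yes

Characteristic polynomial: p(λ) = λ^2 - 5λ + 6 = (λ - 3)(λ - 2).
All 2 eigenvalues are distinct, so M is diagonalizable.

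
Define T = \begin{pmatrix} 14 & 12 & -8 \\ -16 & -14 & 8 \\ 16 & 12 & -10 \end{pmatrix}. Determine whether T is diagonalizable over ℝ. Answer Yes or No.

Characteristic polynomial: p(s) = s^3 + 10s^2 + 28s + 24 = (s + 2)^2(s + 6).
s = -2 has algebraic multiplicity 2; rank(T + 2I) = 1, so geometric multiplicity = 2.
Every eigenvalue has geometric = algebraic multiplicity, so T is diagonalizable.

Yes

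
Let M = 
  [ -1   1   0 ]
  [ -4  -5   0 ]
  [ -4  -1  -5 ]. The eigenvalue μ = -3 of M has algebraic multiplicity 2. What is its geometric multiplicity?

M + 3I = [[2, 1, 0], [-4, -2, 0], [-4, -1, -2]].
This matrix has rank 2, so its null space has dimension 3 − 2 = 1.

1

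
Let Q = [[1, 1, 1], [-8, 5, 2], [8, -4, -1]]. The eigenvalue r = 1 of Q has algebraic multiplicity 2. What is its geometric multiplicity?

Q − 1I = [[0, 1, 1], [-8, 4, 2], [8, -4, -2]].
This matrix has rank 2, so its null space has dimension 3 − 2 = 1.

1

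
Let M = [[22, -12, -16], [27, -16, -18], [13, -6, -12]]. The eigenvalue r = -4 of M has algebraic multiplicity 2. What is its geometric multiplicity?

M + 4I = [[26, -12, -16], [27, -12, -18], [13, -6, -8]].
This matrix has rank 2, so its null space has dimension 3 − 2 = 1.

1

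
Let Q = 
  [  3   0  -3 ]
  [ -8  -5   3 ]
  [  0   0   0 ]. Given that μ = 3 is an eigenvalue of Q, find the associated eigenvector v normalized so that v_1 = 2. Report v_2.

Q − 3I = [[0, 0, -3], [-8, -8, 3], [0, 0, -3]].
Solving (Q − 3I)v = 0 gives the eigenspace spanned by (2, -2, 0).
With v_1 = 2, v = (2, -2, 0), so v_2 = -2.

-2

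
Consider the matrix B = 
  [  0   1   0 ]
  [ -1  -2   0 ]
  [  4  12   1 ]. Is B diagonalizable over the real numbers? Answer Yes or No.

No

Characteristic polynomial: p(μ) = μ^3 + μ^2 - μ - 1 = (μ - 1)(μ + 1)^2.
μ = -1 has algebraic multiplicity 2; rank(B + 1I) = 2, so geometric multiplicity = 1.
Geometric multiplicity < algebraic multiplicity, so B is not diagonalizable.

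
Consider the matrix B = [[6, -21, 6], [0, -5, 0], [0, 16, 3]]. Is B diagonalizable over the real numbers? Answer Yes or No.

Yes

Characteristic polynomial: p(s) = s^3 - 4s^2 - 27s + 90 = (s - 6)(s - 3)(s + 5).
All 3 eigenvalues are distinct, so B is diagonalizable.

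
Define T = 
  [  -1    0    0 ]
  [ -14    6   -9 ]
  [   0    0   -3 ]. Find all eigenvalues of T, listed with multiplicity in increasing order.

-3, -1, 6

Characteristic polynomial: p(s) = s^3 - 2s^2 - 21s - 18 = (s - 6)(s + 1)(s + 3).
Roots (with multiplicity): -3, -1, 6.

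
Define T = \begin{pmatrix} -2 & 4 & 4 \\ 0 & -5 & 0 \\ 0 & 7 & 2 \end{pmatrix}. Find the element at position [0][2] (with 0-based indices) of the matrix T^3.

16

Characteristic polynomial: λ^3 + 5λ^2 - 4λ - 20 = (λ - 2)(λ + 2)(λ + 5), so the eigenvalues are -5, -2, 2.
λ=-2: eigenvector (1, 0, 0).
λ=-5: eigenvector (0, 1, -1).
λ=2: eigenvector (1, 0, 1).
P = [[1, 0, 1], [0, 1, 0], [0, -1, 1]], D = diag(-2, -5, 2), P⁻¹ = [[1, -1, -1], [0, 1, 0], [0, 1, 1]].
T³ = P·diag(-8, -125, 8)·P⁻¹ = [[-8, 16, 16], [0, -125, 0], [0, 133, 8]].
The requested entry is 16.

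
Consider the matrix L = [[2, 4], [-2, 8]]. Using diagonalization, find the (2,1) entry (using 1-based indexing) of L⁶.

Characteristic polynomial: r^2 - 10r + 24 = (r - 6)(r - 4), so the eigenvalues are 4, 6.
r=6: eigenvector (1, 1).
r=4: eigenvector (2, 1).
P = [[1, 2], [1, 1]], D = diag(6, 4), P⁻¹ = [[-1, 2], [1, -1]].
L⁶ = P·diag(46656, 4096)·P⁻¹ = [[-38464, 85120], [-42560, 89216]].
The requested entry is -42560.

-42560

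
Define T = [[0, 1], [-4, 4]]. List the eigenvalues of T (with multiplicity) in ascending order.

2, 2

Characteristic polynomial: p(λ) = λ^2 - 4λ + 4 = (λ - 2)^2.
Roots (with multiplicity): 2, 2.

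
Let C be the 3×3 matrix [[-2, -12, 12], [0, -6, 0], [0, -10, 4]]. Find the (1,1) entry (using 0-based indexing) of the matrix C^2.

36

Characteristic polynomial: r^3 + 4r^2 - 20r - 48 = (r - 4)(r + 2)(r + 6), so the eigenvalues are -6, -2, 4.
r=-2: eigenvector (1, 0, 0).
r=-6: eigenvector (0, 1, 1).
r=4: eigenvector (2, 0, 1).
P = [[1, 0, 2], [0, 1, 0], [0, 1, 1]], D = diag(-2, -6, 4), P⁻¹ = [[1, 2, -2], [0, 1, 0], [0, -1, 1]].
C² = P·diag(4, 36, 16)·P⁻¹ = [[4, -24, 24], [0, 36, 0], [0, 20, 16]].
The requested entry is 36.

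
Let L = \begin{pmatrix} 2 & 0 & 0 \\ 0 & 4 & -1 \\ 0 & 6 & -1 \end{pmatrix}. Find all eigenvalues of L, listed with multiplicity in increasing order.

Characteristic polynomial: p(μ) = μ^3 - 5μ^2 + 8μ - 4 = (μ - 2)^2(μ - 1).
Roots (with multiplicity): 1, 2, 2.

1, 2, 2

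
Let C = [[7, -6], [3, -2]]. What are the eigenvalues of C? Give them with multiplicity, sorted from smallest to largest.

Characteristic polynomial: p(λ) = λ^2 - 5λ + 4 = (λ - 4)(λ - 1).
Roots (with multiplicity): 1, 4.

1, 4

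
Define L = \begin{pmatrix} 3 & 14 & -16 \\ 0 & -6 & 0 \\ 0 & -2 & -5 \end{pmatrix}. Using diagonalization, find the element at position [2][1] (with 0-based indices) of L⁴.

1342

Characteristic polynomial: μ^3 + 8μ^2 - 3μ - 90 = (μ - 3)(μ + 5)(μ + 6), so the eigenvalues are -6, -5, 3.
μ=-5: eigenvector (2, 0, 1).
μ=-6: eigenvector (2, 1, 2).
μ=3: eigenvector (1, 0, 0).
P = [[2, 2, 1], [0, 1, 0], [1, 2, 0]], D = diag(-5, -6, 3), P⁻¹ = [[0, -2, 1], [0, 1, 0], [1, 2, -2]].
L⁴ = P·diag(625, 1296, 81)·P⁻¹ = [[81, 254, 1088], [0, 1296, 0], [0, 1342, 625]].
The requested entry is 1342.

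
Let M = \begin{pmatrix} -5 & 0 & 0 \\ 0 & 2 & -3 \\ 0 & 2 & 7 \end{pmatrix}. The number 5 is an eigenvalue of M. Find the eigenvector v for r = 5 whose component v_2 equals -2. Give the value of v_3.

M − 5I = [[-10, 0, 0], [0, -3, -3], [0, 2, 2]].
Solving (M − 5I)v = 0 gives the eigenspace spanned by (0, -2, 2).
With v_2 = -2, v = (0, -2, 2), so v_3 = 2.

2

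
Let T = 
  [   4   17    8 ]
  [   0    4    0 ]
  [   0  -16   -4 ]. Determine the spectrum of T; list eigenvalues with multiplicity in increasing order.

-4, 4, 4

Characteristic polynomial: p(r) = r^3 - 4r^2 - 16r + 64 = (r - 4)^2(r + 4).
Roots (with multiplicity): -4, 4, 4.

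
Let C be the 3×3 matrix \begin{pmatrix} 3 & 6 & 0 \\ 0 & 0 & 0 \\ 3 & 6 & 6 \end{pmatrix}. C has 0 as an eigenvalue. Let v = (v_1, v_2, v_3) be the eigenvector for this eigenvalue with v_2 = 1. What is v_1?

-2

C = [[3, 6, 0], [0, 0, 0], [3, 6, 6]].
Solving (C)v = 0 gives the eigenspace spanned by (-2, 1, 0).
With v_2 = 1, v = (-2, 1, 0), so v_1 = -2.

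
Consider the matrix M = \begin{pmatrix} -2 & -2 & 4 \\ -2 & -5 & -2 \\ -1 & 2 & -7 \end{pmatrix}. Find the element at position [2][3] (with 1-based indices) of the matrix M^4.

Characteristic polynomial: λ^3 + 14λ^2 + 63λ + 90 = (λ + 3)(λ + 5)(λ + 6), so the eigenvalues are -6, -5, -3.
λ=-5: eigenvector (-2, 1, 2).
λ=-3: eigenvector (-2, 1, 1).
λ=-6: eigenvector (1, 0, -1).
P = [[-2, -2, 1], [1, 1, 0], [2, 1, -1]], D = diag(-5, -3, -6), P⁻¹ = [[1, 1, 1], [-1, 0, -1], [1, 2, 0]].
M⁴ = P·diag(625, 81, 1296)·P⁻¹ = [[208, 1342, -1088], [544, 625, 544], [-127, -1342, 1169]].
The requested entry is 544.

544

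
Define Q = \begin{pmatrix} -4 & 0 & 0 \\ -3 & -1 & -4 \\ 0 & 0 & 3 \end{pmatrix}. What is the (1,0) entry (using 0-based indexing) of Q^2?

15

Characteristic polynomial: λ^3 + 2λ^2 - 11λ - 12 = (λ - 3)(λ + 1)(λ + 4), so the eigenvalues are -4, -1, 3.
λ=3: eigenvector (0, -1, 1).
λ=-1: eigenvector (0, 1, 0).
λ=-4: eigenvector (1, 1, 0).
P = [[0, 0, 1], [-1, 1, 1], [1, 0, 0]], D = diag(3, -1, -4), P⁻¹ = [[0, 0, 1], [-1, 1, 1], [1, 0, 0]].
Q² = P·diag(9, 1, 16)·P⁻¹ = [[16, 0, 0], [15, 1, -8], [0, 0, 9]].
The requested entry is 15.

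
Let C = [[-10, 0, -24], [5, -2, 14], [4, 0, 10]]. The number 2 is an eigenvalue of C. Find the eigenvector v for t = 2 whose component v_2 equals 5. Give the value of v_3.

5

C − 2I = [[-12, 0, -24], [5, -4, 14], [4, 0, 8]].
Solving (C − 2I)v = 0 gives the eigenspace spanned by (-10, 5, 5).
With v_2 = 5, v = (-10, 5, 5), so v_3 = 5.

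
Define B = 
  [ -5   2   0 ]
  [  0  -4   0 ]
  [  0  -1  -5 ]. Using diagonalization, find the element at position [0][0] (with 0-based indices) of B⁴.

Characteristic polynomial: s^3 + 14s^2 + 65s + 100 = (s + 4)(s + 5)^2, so the eigenvalues are -5, -5, -4.
s=-4: eigenvector (2, 1, -1).
s=-5: eigenvector (1, 0, 0).
s=-5: eigenvector (-4, 0, 1).
P = [[2, 1, -4], [1, 0, 0], [-1, 0, 1]], D = diag(-4, -5, -5), P⁻¹ = [[0, 1, 0], [1, 2, 4], [0, 1, 1]].
B⁴ = P·diag(256, 625, 625)·P⁻¹ = [[625, -738, 0], [0, 256, 0], [0, 369, 625]].
The requested entry is 625.

625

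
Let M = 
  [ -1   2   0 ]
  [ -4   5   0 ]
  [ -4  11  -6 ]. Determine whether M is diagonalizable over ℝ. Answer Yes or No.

Characteristic polynomial: p(t) = t^3 + 2t^2 - 21t + 18 = (t - 3)(t - 1)(t + 6).
All 3 eigenvalues are distinct, so M is diagonalizable.

Yes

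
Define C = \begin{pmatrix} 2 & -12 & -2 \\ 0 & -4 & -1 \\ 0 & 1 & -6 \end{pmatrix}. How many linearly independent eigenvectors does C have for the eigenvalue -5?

1

C + 5I = [[7, -12, -2], [0, 1, -1], [0, 1, -1]].
This matrix has rank 2, so its null space has dimension 3 − 2 = 1.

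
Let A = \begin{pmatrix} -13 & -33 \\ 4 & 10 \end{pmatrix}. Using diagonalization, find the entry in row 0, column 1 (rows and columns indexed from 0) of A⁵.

Characteristic polynomial: λ^2 + 3λ + 2 = (λ + 1)(λ + 2), so the eigenvalues are -2, -1.
λ=-1: eigenvector (-11, 4).
λ=-2: eigenvector (-3, 1).
P = [[-11, -3], [4, 1]], D = diag(-1, -2), P⁻¹ = [[1, 3], [-4, -11]].
A⁵ = P·diag(-1, -32)·P⁻¹ = [[-373, -1023], [124, 340]].
The requested entry is -1023.

-1023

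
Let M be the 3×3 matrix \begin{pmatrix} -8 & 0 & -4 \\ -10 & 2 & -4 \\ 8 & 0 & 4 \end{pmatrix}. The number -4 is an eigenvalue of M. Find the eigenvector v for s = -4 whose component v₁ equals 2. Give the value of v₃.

-2

M + 4I = [[-4, 0, -4], [-10, 6, -4], [8, 0, 8]].
Solving (M + 4I)v = 0 gives the eigenspace spanned by (2, 2, -2).
With v₁ = 2, v = (2, 2, -2), so v₃ = -2.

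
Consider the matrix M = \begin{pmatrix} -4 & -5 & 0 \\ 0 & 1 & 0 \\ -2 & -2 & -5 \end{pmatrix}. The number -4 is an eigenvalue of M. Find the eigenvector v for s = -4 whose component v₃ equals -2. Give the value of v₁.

M + 4I = [[0, -5, 0], [0, 5, 0], [-2, -2, -1]].
Solving (M + 4I)v = 0 gives the eigenspace spanned by (1, 0, -2).
With v₃ = -2, v = (1, 0, -2), so v₁ = 1.

1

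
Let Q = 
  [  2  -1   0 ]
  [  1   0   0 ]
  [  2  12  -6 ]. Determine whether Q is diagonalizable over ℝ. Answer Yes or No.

Characteristic polynomial: p(s) = s^3 + 4s^2 - 11s + 6 = (s - 1)^2(s + 6).
s = 1 has algebraic multiplicity 2; rank(Q − 1I) = 2, so geometric multiplicity = 1.
Geometric multiplicity < algebraic multiplicity, so Q is not diagonalizable.

No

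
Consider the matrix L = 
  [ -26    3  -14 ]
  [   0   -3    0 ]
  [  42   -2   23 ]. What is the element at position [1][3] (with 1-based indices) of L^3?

-266

Characteristic polynomial: r^3 + 6r^2 - r - 30 = (r - 2)(r + 3)(r + 5), so the eigenvalues are -5, -3, 2.
r=2: eigenvector (1, 0, -2).
r=-3: eigenvector (5, 1, -8).
r=-5: eigenvector (2, 0, -3).
P = [[1, 5, 2], [0, 1, 0], [-2, -8, -3]], D = diag(2, -3, -5), P⁻¹ = [[-3, -1, -2], [0, 1, 0], [2, -2, 1]].
L³ = P·diag(8, -27, -125)·P⁻¹ = [[-524, 357, -266], [0, -27, 0], [798, -518, 407]].
The requested entry is -266.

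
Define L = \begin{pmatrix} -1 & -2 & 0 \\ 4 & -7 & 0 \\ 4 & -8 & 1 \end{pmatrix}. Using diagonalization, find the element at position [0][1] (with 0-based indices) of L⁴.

544

Characteristic polynomial: t^3 + 7t^2 + 7t - 15 = (t - 1)(t + 3)(t + 5), so the eigenvalues are -5, -3, 1.
t=-5: eigenvector (1, 2, 2).
t=1: eigenvector (0, 0, -1).
t=-3: eigenvector (1, 1, 1).
P = [[1, 0, 1], [2, 0, 1], [2, -1, 1]], D = diag(-5, 1, -3), P⁻¹ = [[-1, 1, 0], [0, 1, -1], [2, -1, 0]].
L⁴ = P·diag(625, 1, 81)·P⁻¹ = [[-463, 544, 0], [-1088, 1169, 0], [-1088, 1168, 1]].
The requested entry is 544.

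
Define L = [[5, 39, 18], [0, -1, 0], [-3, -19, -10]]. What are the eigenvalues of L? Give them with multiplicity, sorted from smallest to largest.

Characteristic polynomial: p(μ) = μ^3 + 6μ^2 + 9μ + 4 = (μ + 1)^2(μ + 4).
Roots (with multiplicity): -4, -1, -1.

-4, -1, -1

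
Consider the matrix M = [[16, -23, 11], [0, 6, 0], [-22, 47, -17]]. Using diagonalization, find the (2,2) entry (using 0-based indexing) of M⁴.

1967

Characteristic polynomial: s^3 - 5s^2 - 36s + 180 = (s - 6)(s - 5)(s + 6), so the eigenvalues are -6, 5, 6.
s=-6: eigenvector (1, 0, -2).
s=6: eigenvector (-1, 1, 3).
s=5: eigenvector (1, 0, -1).
P = [[1, -1, 1], [0, 1, 0], [-2, 3, -1]], D = diag(-6, 6, 5), P⁻¹ = [[-1, 2, -1], [0, 1, 0], [2, -1, 1]].
M⁴ = P·diag(1296, 1296, 625)·P⁻¹ = [[-46, 671, -671], [0, 1296, 0], [1342, -671, 1967]].
The requested entry is 1967.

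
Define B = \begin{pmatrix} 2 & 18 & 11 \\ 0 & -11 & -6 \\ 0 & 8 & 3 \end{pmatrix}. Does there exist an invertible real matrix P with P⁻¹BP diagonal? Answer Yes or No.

Yes

Characteristic polynomial: p(s) = s^3 + 6s^2 - s - 30 = (s - 2)(s + 3)(s + 5).
All 3 eigenvalues are distinct, so B is diagonalizable.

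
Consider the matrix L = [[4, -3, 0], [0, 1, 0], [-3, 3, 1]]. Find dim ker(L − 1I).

L − 1I = [[3, -3, 0], [0, 0, 0], [-3, 3, 0]].
This matrix has rank 1, so its null space has dimension 3 − 1 = 2.

2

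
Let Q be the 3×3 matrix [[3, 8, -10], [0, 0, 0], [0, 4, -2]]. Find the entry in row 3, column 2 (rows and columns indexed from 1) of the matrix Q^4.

Characteristic polynomial: s^3 - s^2 - 6s = s(s - 3)(s + 2), so the eigenvalues are -2, 0, 3.
s=3: eigenvector (1, 0, 0).
s=0: eigenvector (4, 1, 2).
s=-2: eigenvector (2, 0, 1).
P = [[1, 4, 2], [0, 1, 0], [0, 2, 1]], D = diag(3, 0, -2), P⁻¹ = [[1, 0, -2], [0, 1, 0], [0, -2, 1]].
Q⁴ = P·diag(81, 0, 16)·P⁻¹ = [[81, -64, -130], [0, 0, 0], [0, -32, 16]].
The requested entry is -32.

-32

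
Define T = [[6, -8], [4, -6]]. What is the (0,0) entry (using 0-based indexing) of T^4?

Characteristic polynomial: r^2 - 4 = (r - 2)(r + 2), so the eigenvalues are -2, 2.
r=-2: eigenvector (1, 1).
r=2: eigenvector (2, 1).
P = [[1, 2], [1, 1]], D = diag(-2, 2), P⁻¹ = [[-1, 2], [1, -1]].
T⁴ = P·diag(16, 16)·P⁻¹ = [[16, 0], [0, 16]].
The requested entry is 16.

16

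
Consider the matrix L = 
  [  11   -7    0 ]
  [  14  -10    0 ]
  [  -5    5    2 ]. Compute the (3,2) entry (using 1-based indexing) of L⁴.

Characteristic polynomial: t^3 - 3t^2 - 10t + 24 = (t - 4)(t - 2)(t + 3), so the eigenvalues are -3, 2, 4.
t=2: eigenvector (0, 0, 1).
t=4: eigenvector (1, 1, 0).
t=-3: eigenvector (-1, -2, 1).
P = [[0, 1, -1], [0, 1, -2], [1, 0, 1]], D = diag(2, 4, -3), P⁻¹ = [[-1, 1, 1], [2, -1, 0], [1, -1, 0]].
L⁴ = P·diag(16, 256, 81)·P⁻¹ = [[431, -175, 0], [350, -94, 0], [65, -65, 16]].
The requested entry is -65.

-65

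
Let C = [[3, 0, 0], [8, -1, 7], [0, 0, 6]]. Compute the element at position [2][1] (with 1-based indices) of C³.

56

Characteristic polynomial: r^3 - 8r^2 + 9r + 18 = (r - 6)(r - 3)(r + 1), so the eigenvalues are -1, 3, 6.
r=3: eigenvector (1, 2, 0).
r=6: eigenvector (0, 1, 1).
r=-1: eigenvector (0, 1, 0).
P = [[1, 0, 0], [2, 1, 1], [0, 1, 0]], D = diag(3, 6, -1), P⁻¹ = [[1, 0, 0], [0, 0, 1], [-2, 1, -1]].
C³ = P·diag(27, 216, -1)·P⁻¹ = [[27, 0, 0], [56, -1, 217], [0, 0, 216]].
The requested entry is 56.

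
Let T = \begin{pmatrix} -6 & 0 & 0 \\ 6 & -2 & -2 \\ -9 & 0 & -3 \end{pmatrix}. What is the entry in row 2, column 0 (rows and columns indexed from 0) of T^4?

3645

Characteristic polynomial: λ^3 + 11λ^2 + 36λ + 36 = (λ + 2)(λ + 3)(λ + 6), so the eigenvalues are -6, -3, -2.
λ=-6: eigenvector (1, 0, 3).
λ=-2: eigenvector (0, 1, 0).
λ=-3: eigenvector (0, 2, 1).
P = [[1, 0, 0], [0, 1, 2], [3, 0, 1]], D = diag(-6, -2, -3), P⁻¹ = [[1, 0, 0], [6, 1, -2], [-3, 0, 1]].
T⁴ = P·diag(1296, 16, 81)·P⁻¹ = [[1296, 0, 0], [-390, 16, 130], [3645, 0, 81]].
The requested entry is 3645.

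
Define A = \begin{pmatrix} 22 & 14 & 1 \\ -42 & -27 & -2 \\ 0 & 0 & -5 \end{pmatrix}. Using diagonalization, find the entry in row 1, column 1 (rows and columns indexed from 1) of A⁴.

Characteristic polynomial: t^3 + 10t^2 + 19t - 30 = (t - 1)(t + 5)(t + 6), so the eigenvalues are -6, -5, 1.
t=-6: eigenvector (1, -2, 0).
t=1: eigenvector (2, -3, 0).
t=-5: eigenvector (1, -2, 1).
P = [[1, 2, 1], [-2, -3, -2], [0, 0, 1]], D = diag(-6, 1, -5), P⁻¹ = [[-3, -2, -1], [2, 1, 0], [0, 0, 1]].
A⁴ = P·diag(1296, 1, 625)·P⁻¹ = [[-3884, -2590, -671], [7770, 5181, 1342], [0, 0, 625]].
The requested entry is -3884.

-3884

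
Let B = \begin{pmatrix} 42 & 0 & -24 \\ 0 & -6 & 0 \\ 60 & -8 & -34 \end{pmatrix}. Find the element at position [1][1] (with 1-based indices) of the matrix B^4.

Characteristic polynomial: μ^3 - 2μ^2 - 36μ + 72 = (μ - 6)(μ - 2)(μ + 6), so the eigenvalues are -6, 2, 6.
μ=2: eigenvector (3, 0, 5).
μ=-6: eigenvector (2, 1, 4).
μ=6: eigenvector (-2, 0, -3).
P = [[3, 2, -2], [0, 1, 0], [5, 4, -3]], D = diag(2, -6, 6), P⁻¹ = [[-3, -2, 2], [0, 1, 0], [-5, -2, 3]].
B⁴ = P·diag(16, 1296, 1296)·P⁻¹ = [[12816, 7680, -7680], [0, 1296, 0], [19200, 12800, -11504]].
The requested entry is 12816.

12816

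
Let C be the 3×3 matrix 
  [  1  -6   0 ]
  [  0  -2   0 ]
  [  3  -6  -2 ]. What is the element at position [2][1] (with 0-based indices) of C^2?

6

Characteristic polynomial: r^3 + 3r^2 - 4 = (r - 1)(r + 2)^2, so the eigenvalues are -2, -2, 1.
r=1: eigenvector (1, 0, 1).
r=-2: eigenvector (2, 1, 0).
r=-2: eigenvector (0, 0, 1).
P = [[1, 2, 0], [0, 1, 0], [1, 0, 1]], D = diag(1, -2, -2), P⁻¹ = [[1, -2, 0], [0, 1, 0], [-1, 2, 1]].
C² = P·diag(1, 4, 4)·P⁻¹ = [[1, 6, 0], [0, 4, 0], [-3, 6, 4]].
The requested entry is 6.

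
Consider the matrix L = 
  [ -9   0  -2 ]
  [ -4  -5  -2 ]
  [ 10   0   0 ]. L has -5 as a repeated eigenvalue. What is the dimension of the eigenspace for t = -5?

2

L + 5I = [[-4, 0, -2], [-4, 0, -2], [10, 0, 5]].
This matrix has rank 1, so its null space has dimension 3 − 1 = 2.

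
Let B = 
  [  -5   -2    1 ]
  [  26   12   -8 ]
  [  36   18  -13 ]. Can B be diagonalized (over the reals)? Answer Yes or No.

Characteristic polynomial: p(t) = t^3 + 6t^2 + 9t + 4 = (t + 1)^2(t + 4).
t = -1 has algebraic multiplicity 2; rank(B + 1I) = 2, so geometric multiplicity = 1.
Geometric multiplicity < algebraic multiplicity, so B is not diagonalizable.

No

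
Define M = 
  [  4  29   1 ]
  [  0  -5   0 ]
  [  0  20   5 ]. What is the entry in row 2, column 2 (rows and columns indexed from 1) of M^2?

25

Characteristic polynomial: r^3 - 4r^2 - 25r + 100 = (r - 5)(r - 4)(r + 5), so the eigenvalues are -5, 4, 5.
r=4: eigenvector (1, 0, 0).
r=-5: eigenvector (-3, 1, -2).
r=5: eigenvector (1, 0, 1).
P = [[1, -3, 1], [0, 1, 0], [0, -2, 1]], D = diag(4, -5, 5), P⁻¹ = [[1, 1, -1], [0, 1, 0], [0, 2, 1]].
M² = P·diag(16, 25, 25)·P⁻¹ = [[16, -9, 9], [0, 25, 0], [0, 0, 25]].
The requested entry is 25.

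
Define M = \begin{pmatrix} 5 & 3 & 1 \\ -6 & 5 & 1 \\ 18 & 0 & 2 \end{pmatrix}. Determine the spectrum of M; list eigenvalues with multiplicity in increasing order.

2, 5, 5

Characteristic polynomial: p(r) = r^3 - 12r^2 + 45r - 50 = (r - 5)^2(r - 2).
Roots (with multiplicity): 2, 5, 5.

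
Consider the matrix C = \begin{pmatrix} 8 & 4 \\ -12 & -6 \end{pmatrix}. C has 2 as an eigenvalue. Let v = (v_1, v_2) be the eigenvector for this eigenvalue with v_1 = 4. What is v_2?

C − 2I = [[6, 4], [-12, -8]].
Solving (C − 2I)v = 0 gives the eigenspace spanned by (4, -6).
With v_1 = 4, v = (4, -6), so v_2 = -6.

-6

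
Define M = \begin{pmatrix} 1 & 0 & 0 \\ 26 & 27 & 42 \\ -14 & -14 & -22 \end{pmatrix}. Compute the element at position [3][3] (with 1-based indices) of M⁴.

Characteristic polynomial: r^3 - 6r^2 - r + 6 = (r - 6)(r - 1)(r + 1), so the eigenvalues are -1, 1, 6.
r=1: eigenvector (1, -1, 0).
r=-1: eigenvector (0, -3, 2).
r=6: eigenvector (0, -2, 1).
P = [[1, 0, 0], [-1, -3, -2], [0, 2, 1]], D = diag(1, -1, 6), P⁻¹ = [[1, 0, 0], [1, 1, 2], [-2, -2, -3]].
M⁴ = P·diag(1, 1, 1296)·P⁻¹ = [[1, 0, 0], [5180, 5181, 7770], [-2590, -2590, -3884]].
The requested entry is -3884.

-3884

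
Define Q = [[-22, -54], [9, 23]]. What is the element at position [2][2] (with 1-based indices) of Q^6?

38683

Characteristic polynomial: t^2 - t - 20 = (t - 5)(t + 4), so the eigenvalues are -4, 5.
t=5: eigenvector (-2, 1).
t=-4: eigenvector (-3, 1).
P = [[-2, -3], [1, 1]], D = diag(5, -4), P⁻¹ = [[1, 3], [-1, -2]].
Q⁶ = P·diag(15625, 4096)·P⁻¹ = [[-18962, -69174], [11529, 38683]].
The requested entry is 38683.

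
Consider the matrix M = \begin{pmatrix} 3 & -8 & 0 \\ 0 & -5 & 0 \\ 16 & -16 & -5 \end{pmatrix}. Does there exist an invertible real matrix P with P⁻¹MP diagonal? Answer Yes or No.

Characteristic polynomial: p(r) = r^3 + 7r^2 - 5r - 75 = (r - 3)(r + 5)^2.
r = -5 has algebraic multiplicity 2; rank(M + 5I) = 1, so geometric multiplicity = 2.
Every eigenvalue has geometric = algebraic multiplicity, so M is diagonalizable.

Yes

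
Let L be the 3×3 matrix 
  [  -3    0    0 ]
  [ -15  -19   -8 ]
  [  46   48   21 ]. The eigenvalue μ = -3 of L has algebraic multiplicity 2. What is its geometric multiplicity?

L + 3I = [[0, 0, 0], [-15, -16, -8], [46, 48, 24]].
This matrix has rank 2, so its null space has dimension 3 − 2 = 1.

1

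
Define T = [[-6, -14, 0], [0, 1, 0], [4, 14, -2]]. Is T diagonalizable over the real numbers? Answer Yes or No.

Characteristic polynomial: p(s) = s^3 + 7s^2 + 4s - 12 = (s - 1)(s + 2)(s + 6).
All 3 eigenvalues are distinct, so T is diagonalizable.

Yes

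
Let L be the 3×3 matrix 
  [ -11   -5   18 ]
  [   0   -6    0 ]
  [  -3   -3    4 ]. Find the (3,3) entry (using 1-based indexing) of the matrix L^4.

Characteristic polynomial: μ^3 + 13μ^2 + 52μ + 60 = (μ + 2)(μ + 5)(μ + 6), so the eigenvalues are -6, -5, -2.
μ=-5: eigenvector (3, 0, 1).
μ=-2: eigenvector (2, 0, 1).
μ=-6: eigenvector (-1, 1, 0).
P = [[3, 2, -1], [0, 0, 1], [1, 1, 0]], D = diag(-5, -2, -6), P⁻¹ = [[1, 1, -2], [-1, -1, 3], [0, 1, 0]].
L⁴ = P·diag(625, 16, 1296)·P⁻¹ = [[1843, 547, -3654], [0, 1296, 0], [609, 609, -1202]].
The requested entry is -1202.

-1202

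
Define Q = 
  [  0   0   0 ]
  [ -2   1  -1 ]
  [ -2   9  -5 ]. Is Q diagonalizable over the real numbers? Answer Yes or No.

Characteristic polynomial: p(λ) = λ^3 + 4λ^2 + 4λ = λ(λ + 2)^2.
λ = -2 has algebraic multiplicity 2; rank(Q + 2I) = 2, so geometric multiplicity = 1.
Geometric multiplicity < algebraic multiplicity, so Q is not diagonalizable.

No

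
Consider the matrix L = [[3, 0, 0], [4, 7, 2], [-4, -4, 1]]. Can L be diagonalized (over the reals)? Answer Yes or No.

Characteristic polynomial: p(μ) = μ^3 - 11μ^2 + 39μ - 45 = (μ - 5)(μ - 3)^2.
μ = 3 has algebraic multiplicity 2; rank(L − 3I) = 1, so geometric multiplicity = 2.
Every eigenvalue has geometric = algebraic multiplicity, so L is diagonalizable.

Yes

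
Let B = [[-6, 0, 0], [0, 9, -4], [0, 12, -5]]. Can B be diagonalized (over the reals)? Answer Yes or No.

Yes

Characteristic polynomial: p(s) = s^3 + 2s^2 - 21s + 18 = (s - 3)(s - 1)(s + 6).
All 3 eigenvalues are distinct, so B is diagonalizable.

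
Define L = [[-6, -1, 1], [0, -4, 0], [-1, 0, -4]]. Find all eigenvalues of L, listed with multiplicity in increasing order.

Characteristic polynomial: p(r) = r^3 + 14r^2 + 65r + 100 = (r + 4)(r + 5)^2.
Roots (with multiplicity): -5, -5, -4.

-5, -5, -4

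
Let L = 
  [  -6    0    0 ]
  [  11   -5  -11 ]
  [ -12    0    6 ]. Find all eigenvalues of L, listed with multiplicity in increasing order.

-6, -5, 6

Characteristic polynomial: p(r) = r^3 + 5r^2 - 36r - 180 = (r - 6)(r + 5)(r + 6).
Roots (with multiplicity): -6, -5, 6.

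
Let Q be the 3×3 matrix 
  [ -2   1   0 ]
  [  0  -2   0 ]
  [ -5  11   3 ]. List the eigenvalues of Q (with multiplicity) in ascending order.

-2, -2, 3

Characteristic polynomial: p(t) = t^3 + t^2 - 8t - 12 = (t - 3)(t + 2)^2.
Roots (with multiplicity): -2, -2, 3.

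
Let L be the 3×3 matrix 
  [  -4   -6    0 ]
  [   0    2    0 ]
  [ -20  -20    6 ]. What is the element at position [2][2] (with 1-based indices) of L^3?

Characteristic polynomial: λ^3 - 4λ^2 - 20λ + 48 = (λ - 6)(λ - 2)(λ + 4), so the eigenvalues are -4, 2, 6.
λ=-4: eigenvector (1, 0, 2).
λ=6: eigenvector (0, 0, 1).
λ=2: eigenvector (-1, 1, 0).
P = [[1, 0, -1], [0, 0, 1], [2, 1, 0]], D = diag(-4, 6, 2), P⁻¹ = [[1, 1, 0], [-2, -2, 1], [0, 1, 0]].
L³ = P·diag(-64, 216, 8)·P⁻¹ = [[-64, -72, 0], [0, 8, 0], [-560, -560, 216]].
The requested entry is 8.

8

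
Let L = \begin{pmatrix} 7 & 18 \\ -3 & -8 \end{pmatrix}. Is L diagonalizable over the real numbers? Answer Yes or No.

Yes

Characteristic polynomial: p(t) = t^2 + t - 2 = (t - 1)(t + 2).
All 2 eigenvalues are distinct, so L is diagonalizable.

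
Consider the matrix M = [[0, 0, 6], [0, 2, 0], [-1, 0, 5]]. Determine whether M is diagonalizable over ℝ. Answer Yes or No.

Characteristic polynomial: p(λ) = λ^3 - 7λ^2 + 16λ - 12 = (λ - 3)(λ - 2)^2.
λ = 2 has algebraic multiplicity 2; rank(M − 2I) = 1, so geometric multiplicity = 2.
Every eigenvalue has geometric = algebraic multiplicity, so M is diagonalizable.

Yes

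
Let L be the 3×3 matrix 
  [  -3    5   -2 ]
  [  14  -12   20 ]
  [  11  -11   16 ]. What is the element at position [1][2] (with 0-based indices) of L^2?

52

Characteristic polynomial: s^3 - s^2 - 32s + 60 = (s - 5)(s - 2)(s + 6), so the eigenvalues are -6, 2, 5.
s=-6: eigenvector (1, -1, -1).
s=2: eigenvector (1, 1, 0).
s=5: eigenvector (1, 2, 1).
P = [[1, 1, 1], [-1, 1, 2], [-1, 0, 1]], D = diag(-6, 2, 5), P⁻¹ = [[1, -1, 1], [-1, 2, -3], [1, -1, 2]].
L² = P·diag(36, 4, 25)·P⁻¹ = [[57, -53, 74], [10, -6, 52], [-11, 11, 14]].
The requested entry is 52.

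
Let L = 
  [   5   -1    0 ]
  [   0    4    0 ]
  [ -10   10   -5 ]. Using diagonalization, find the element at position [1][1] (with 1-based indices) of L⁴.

625

Characteristic polynomial: r^3 - 4r^2 - 25r + 100 = (r - 5)(r - 4)(r + 5), so the eigenvalues are -5, 4, 5.
r=5: eigenvector (1, 0, -1).
r=4: eigenvector (1, 1, 0).
r=-5: eigenvector (0, 0, 1).
P = [[1, 1, 0], [0, 1, 0], [-1, 0, 1]], D = diag(5, 4, -5), P⁻¹ = [[1, -1, 0], [0, 1, 0], [1, -1, 1]].
L⁴ = P·diag(625, 256, 625)·P⁻¹ = [[625, -369, 0], [0, 256, 0], [0, 0, 625]].
The requested entry is 625.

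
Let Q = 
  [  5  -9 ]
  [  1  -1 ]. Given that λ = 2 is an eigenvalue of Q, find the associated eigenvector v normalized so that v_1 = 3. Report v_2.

Q − 2I = [[3, -9], [1, -3]].
Solving (Q − 2I)v = 0 gives the eigenspace spanned by (3, 1).
With v_1 = 3, v = (3, 1), so v_2 = 1.

1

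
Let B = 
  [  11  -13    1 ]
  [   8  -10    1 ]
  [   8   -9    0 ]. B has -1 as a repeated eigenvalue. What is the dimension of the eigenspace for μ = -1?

B + 1I = [[12, -13, 1], [8, -9, 1], [8, -9, 1]].
This matrix has rank 2, so its null space has dimension 3 − 2 = 1.

1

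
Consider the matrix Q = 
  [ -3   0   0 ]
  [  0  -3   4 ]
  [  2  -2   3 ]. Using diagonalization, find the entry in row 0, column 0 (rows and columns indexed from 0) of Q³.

Characteristic polynomial: s^3 + 3s^2 - s - 3 = (s - 1)(s + 1)(s + 3), so the eigenvalues are -3, -1, 1.
s=-3: eigenvector (1, 1, 0).
s=-1: eigenvector (0, 2, 1).
s=1: eigenvector (0, 1, 1).
P = [[1, 0, 0], [1, 2, 1], [0, 1, 1]], D = diag(-3, -1, 1), P⁻¹ = [[1, 0, 0], [-1, 1, -1], [1, -1, 2]].
Q³ = P·diag(-27, -1, 1)·P⁻¹ = [[-27, 0, 0], [-24, -3, 4], [2, -2, 3]].
The requested entry is -27.

-27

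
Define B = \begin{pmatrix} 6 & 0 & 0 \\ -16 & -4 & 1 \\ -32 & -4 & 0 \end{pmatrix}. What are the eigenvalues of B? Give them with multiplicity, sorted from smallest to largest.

Characteristic polynomial: p(r) = r^3 - 2r^2 - 20r - 24 = (r - 6)(r + 2)^2.
Roots (with multiplicity): -2, -2, 6.

-2, -2, 6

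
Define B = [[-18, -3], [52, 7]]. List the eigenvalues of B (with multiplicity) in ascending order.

Characteristic polynomial: p(s) = s^2 + 11s + 30 = (s + 5)(s + 6).
Roots (with multiplicity): -6, -5.

-6, -5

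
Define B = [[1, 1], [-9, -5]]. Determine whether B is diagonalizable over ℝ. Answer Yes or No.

Characteristic polynomial: p(s) = s^2 + 4s + 4 = (s + 2)^2.
s = -2 has algebraic multiplicity 2; rank(B + 2I) = 1, so geometric multiplicity = 1.
Geometric multiplicity < algebraic multiplicity, so B is not diagonalizable.

No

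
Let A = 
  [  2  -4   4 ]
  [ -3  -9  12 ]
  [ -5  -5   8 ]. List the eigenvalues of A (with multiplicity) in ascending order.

Characteristic polynomial: p(μ) = μ^3 - μ^2 - 6μ = μ(μ - 3)(μ + 2).
Roots (with multiplicity): -2, 0, 3.

-2, 0, 3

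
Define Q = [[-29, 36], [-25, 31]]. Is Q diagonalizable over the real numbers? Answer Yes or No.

Characteristic polynomial: p(t) = t^2 - 2t + 1 = (t - 1)^2.
t = 1 has algebraic multiplicity 2; rank(Q − 1I) = 1, so geometric multiplicity = 1.
Geometric multiplicity < algebraic multiplicity, so Q is not diagonalizable.

No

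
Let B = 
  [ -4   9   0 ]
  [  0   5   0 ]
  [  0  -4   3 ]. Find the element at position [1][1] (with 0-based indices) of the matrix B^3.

125

Characteristic polynomial: r^3 - 4r^2 - 17r + 60 = (r - 5)(r - 3)(r + 4), so the eigenvalues are -4, 3, 5.
r=5: eigenvector (1, 1, -2).
r=-4: eigenvector (1, 0, 0).
r=3: eigenvector (0, 0, 1).
P = [[1, 1, 0], [1, 0, 0], [-2, 0, 1]], D = diag(5, -4, 3), P⁻¹ = [[0, 1, 0], [1, -1, 0], [0, 2, 1]].
B³ = P·diag(125, -64, 27)·P⁻¹ = [[-64, 189, 0], [0, 125, 0], [0, -196, 27]].
The requested entry is 125.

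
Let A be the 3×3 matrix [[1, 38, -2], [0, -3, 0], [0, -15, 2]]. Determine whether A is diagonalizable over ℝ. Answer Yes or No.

Yes

Characteristic polynomial: p(r) = r^3 - 7r + 6 = (r - 2)(r - 1)(r + 3).
All 3 eigenvalues are distinct, so A is diagonalizable.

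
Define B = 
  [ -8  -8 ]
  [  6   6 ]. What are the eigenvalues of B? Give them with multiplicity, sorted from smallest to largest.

-2, 0

Characteristic polynomial: p(μ) = μ^2 + 2μ = μ(μ + 2).
Roots (with multiplicity): -2, 0.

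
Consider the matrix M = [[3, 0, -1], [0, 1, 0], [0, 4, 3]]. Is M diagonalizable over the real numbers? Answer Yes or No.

Characteristic polynomial: p(r) = r^3 - 7r^2 + 15r - 9 = (r - 3)^2(r - 1).
r = 3 has algebraic multiplicity 2; rank(M − 3I) = 2, so geometric multiplicity = 1.
Geometric multiplicity < algebraic multiplicity, so M is not diagonalizable.

No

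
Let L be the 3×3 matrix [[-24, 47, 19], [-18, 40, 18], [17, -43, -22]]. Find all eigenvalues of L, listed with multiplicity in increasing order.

-5, -5, 4

Characteristic polynomial: p(t) = t^3 + 6t^2 - 15t - 100 = (t - 4)(t + 5)^2.
Roots (with multiplicity): -5, -5, 4.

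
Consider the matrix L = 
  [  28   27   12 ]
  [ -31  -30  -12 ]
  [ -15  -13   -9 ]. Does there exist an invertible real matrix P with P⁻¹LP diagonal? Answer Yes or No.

Characteristic polynomial: p(r) = r^3 + 11r^2 + 39r + 45 = (r + 3)^2(r + 5).
r = -3 has algebraic multiplicity 2; rank(L + 3I) = 2, so geometric multiplicity = 1.
Geometric multiplicity < algebraic multiplicity, so L is not diagonalizable.

No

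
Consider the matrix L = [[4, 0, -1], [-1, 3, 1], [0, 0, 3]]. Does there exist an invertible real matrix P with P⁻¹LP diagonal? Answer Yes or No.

Characteristic polynomial: p(μ) = μ^3 - 10μ^2 + 33μ - 36 = (μ - 4)(μ - 3)^2.
μ = 3 has algebraic multiplicity 2; rank(L − 3I) = 1, so geometric multiplicity = 2.
Every eigenvalue has geometric = algebraic multiplicity, so L is diagonalizable.

Yes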